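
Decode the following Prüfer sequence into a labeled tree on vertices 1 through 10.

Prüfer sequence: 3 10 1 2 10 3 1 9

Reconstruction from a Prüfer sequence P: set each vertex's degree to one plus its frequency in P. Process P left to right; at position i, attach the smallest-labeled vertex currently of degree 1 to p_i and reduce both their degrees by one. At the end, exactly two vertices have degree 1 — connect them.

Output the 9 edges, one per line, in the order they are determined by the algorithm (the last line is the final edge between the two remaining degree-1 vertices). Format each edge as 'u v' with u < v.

Initial degrees: {1:3, 2:2, 3:3, 4:1, 5:1, 6:1, 7:1, 8:1, 9:2, 10:3}
Step 1: smallest deg-1 vertex = 4, p_1 = 3. Add edge {3,4}. Now deg[4]=0, deg[3]=2.
Step 2: smallest deg-1 vertex = 5, p_2 = 10. Add edge {5,10}. Now deg[5]=0, deg[10]=2.
Step 3: smallest deg-1 vertex = 6, p_3 = 1. Add edge {1,6}. Now deg[6]=0, deg[1]=2.
Step 4: smallest deg-1 vertex = 7, p_4 = 2. Add edge {2,7}. Now deg[7]=0, deg[2]=1.
Step 5: smallest deg-1 vertex = 2, p_5 = 10. Add edge {2,10}. Now deg[2]=0, deg[10]=1.
Step 6: smallest deg-1 vertex = 8, p_6 = 3. Add edge {3,8}. Now deg[8]=0, deg[3]=1.
Step 7: smallest deg-1 vertex = 3, p_7 = 1. Add edge {1,3}. Now deg[3]=0, deg[1]=1.
Step 8: smallest deg-1 vertex = 1, p_8 = 9. Add edge {1,9}. Now deg[1]=0, deg[9]=1.
Final: two remaining deg-1 vertices are 9, 10. Add edge {9,10}.

Answer: 3 4
5 10
1 6
2 7
2 10
3 8
1 3
1 9
9 10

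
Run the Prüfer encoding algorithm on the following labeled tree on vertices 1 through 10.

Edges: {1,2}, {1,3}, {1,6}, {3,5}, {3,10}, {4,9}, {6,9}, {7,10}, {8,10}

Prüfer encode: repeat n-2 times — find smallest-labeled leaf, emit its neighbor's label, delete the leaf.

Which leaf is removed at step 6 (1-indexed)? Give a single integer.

Answer: 9

Derivation:
Step 1: current leaves = {2,4,5,7,8}. Remove leaf 2 (neighbor: 1).
Step 2: current leaves = {4,5,7,8}. Remove leaf 4 (neighbor: 9).
Step 3: current leaves = {5,7,8,9}. Remove leaf 5 (neighbor: 3).
Step 4: current leaves = {7,8,9}. Remove leaf 7 (neighbor: 10).
Step 5: current leaves = {8,9}. Remove leaf 8 (neighbor: 10).
Step 6: current leaves = {9,10}. Remove leaf 9 (neighbor: 6).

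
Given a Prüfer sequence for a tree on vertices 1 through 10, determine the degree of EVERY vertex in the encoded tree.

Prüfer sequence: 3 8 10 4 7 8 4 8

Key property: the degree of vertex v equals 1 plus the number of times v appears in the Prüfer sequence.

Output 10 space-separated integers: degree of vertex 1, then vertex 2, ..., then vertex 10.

p_1 = 3: count[3] becomes 1
p_2 = 8: count[8] becomes 1
p_3 = 10: count[10] becomes 1
p_4 = 4: count[4] becomes 1
p_5 = 7: count[7] becomes 1
p_6 = 8: count[8] becomes 2
p_7 = 4: count[4] becomes 2
p_8 = 8: count[8] becomes 3
Degrees (1 + count): deg[1]=1+0=1, deg[2]=1+0=1, deg[3]=1+1=2, deg[4]=1+2=3, deg[5]=1+0=1, deg[6]=1+0=1, deg[7]=1+1=2, deg[8]=1+3=4, deg[9]=1+0=1, deg[10]=1+1=2

Answer: 1 1 2 3 1 1 2 4 1 2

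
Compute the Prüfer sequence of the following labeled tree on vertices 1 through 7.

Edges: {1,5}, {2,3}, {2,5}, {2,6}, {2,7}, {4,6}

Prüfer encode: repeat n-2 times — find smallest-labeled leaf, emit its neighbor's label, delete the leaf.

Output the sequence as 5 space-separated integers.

Step 1: leaves = {1,3,4,7}. Remove smallest leaf 1, emit neighbor 5.
Step 2: leaves = {3,4,5,7}. Remove smallest leaf 3, emit neighbor 2.
Step 3: leaves = {4,5,7}. Remove smallest leaf 4, emit neighbor 6.
Step 4: leaves = {5,6,7}. Remove smallest leaf 5, emit neighbor 2.
Step 5: leaves = {6,7}. Remove smallest leaf 6, emit neighbor 2.
Done: 2 vertices remain (2, 7). Sequence = [5 2 6 2 2]

Answer: 5 2 6 2 2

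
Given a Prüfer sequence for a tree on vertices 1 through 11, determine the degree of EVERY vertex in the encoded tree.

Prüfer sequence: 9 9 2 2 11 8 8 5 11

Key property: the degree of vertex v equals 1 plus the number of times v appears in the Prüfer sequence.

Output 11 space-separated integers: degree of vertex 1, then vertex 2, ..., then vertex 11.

p_1 = 9: count[9] becomes 1
p_2 = 9: count[9] becomes 2
p_3 = 2: count[2] becomes 1
p_4 = 2: count[2] becomes 2
p_5 = 11: count[11] becomes 1
p_6 = 8: count[8] becomes 1
p_7 = 8: count[8] becomes 2
p_8 = 5: count[5] becomes 1
p_9 = 11: count[11] becomes 2
Degrees (1 + count): deg[1]=1+0=1, deg[2]=1+2=3, deg[3]=1+0=1, deg[4]=1+0=1, deg[5]=1+1=2, deg[6]=1+0=1, deg[7]=1+0=1, deg[8]=1+2=3, deg[9]=1+2=3, deg[10]=1+0=1, deg[11]=1+2=3

Answer: 1 3 1 1 2 1 1 3 3 1 3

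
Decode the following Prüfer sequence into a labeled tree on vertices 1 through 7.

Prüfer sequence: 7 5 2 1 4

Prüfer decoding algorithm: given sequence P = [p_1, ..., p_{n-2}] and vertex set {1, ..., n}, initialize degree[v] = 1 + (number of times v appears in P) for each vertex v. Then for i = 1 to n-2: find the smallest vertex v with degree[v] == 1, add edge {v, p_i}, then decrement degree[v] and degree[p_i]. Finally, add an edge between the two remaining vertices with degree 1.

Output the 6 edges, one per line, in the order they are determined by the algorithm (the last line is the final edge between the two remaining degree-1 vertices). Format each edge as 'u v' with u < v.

Answer: 3 7
5 6
2 5
1 2
1 4
4 7

Derivation:
Initial degrees: {1:2, 2:2, 3:1, 4:2, 5:2, 6:1, 7:2}
Step 1: smallest deg-1 vertex = 3, p_1 = 7. Add edge {3,7}. Now deg[3]=0, deg[7]=1.
Step 2: smallest deg-1 vertex = 6, p_2 = 5. Add edge {5,6}. Now deg[6]=0, deg[5]=1.
Step 3: smallest deg-1 vertex = 5, p_3 = 2. Add edge {2,5}. Now deg[5]=0, deg[2]=1.
Step 4: smallest deg-1 vertex = 2, p_4 = 1. Add edge {1,2}. Now deg[2]=0, deg[1]=1.
Step 5: smallest deg-1 vertex = 1, p_5 = 4. Add edge {1,4}. Now deg[1]=0, deg[4]=1.
Final: two remaining deg-1 vertices are 4, 7. Add edge {4,7}.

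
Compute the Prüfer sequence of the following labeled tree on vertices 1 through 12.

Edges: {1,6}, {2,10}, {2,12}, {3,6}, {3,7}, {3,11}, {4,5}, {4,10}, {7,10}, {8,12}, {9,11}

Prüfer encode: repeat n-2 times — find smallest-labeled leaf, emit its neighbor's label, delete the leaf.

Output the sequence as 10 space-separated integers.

Step 1: leaves = {1,5,8,9}. Remove smallest leaf 1, emit neighbor 6.
Step 2: leaves = {5,6,8,9}. Remove smallest leaf 5, emit neighbor 4.
Step 3: leaves = {4,6,8,9}. Remove smallest leaf 4, emit neighbor 10.
Step 4: leaves = {6,8,9}. Remove smallest leaf 6, emit neighbor 3.
Step 5: leaves = {8,9}. Remove smallest leaf 8, emit neighbor 12.
Step 6: leaves = {9,12}. Remove smallest leaf 9, emit neighbor 11.
Step 7: leaves = {11,12}. Remove smallest leaf 11, emit neighbor 3.
Step 8: leaves = {3,12}. Remove smallest leaf 3, emit neighbor 7.
Step 9: leaves = {7,12}. Remove smallest leaf 7, emit neighbor 10.
Step 10: leaves = {10,12}. Remove smallest leaf 10, emit neighbor 2.
Done: 2 vertices remain (2, 12). Sequence = [6 4 10 3 12 11 3 7 10 2]

Answer: 6 4 10 3 12 11 3 7 10 2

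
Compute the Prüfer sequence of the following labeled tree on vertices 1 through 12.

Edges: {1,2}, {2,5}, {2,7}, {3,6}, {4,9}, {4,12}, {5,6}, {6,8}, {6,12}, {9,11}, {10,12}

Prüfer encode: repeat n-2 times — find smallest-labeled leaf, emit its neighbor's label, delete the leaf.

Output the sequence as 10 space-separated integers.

Step 1: leaves = {1,3,7,8,10,11}. Remove smallest leaf 1, emit neighbor 2.
Step 2: leaves = {3,7,8,10,11}. Remove smallest leaf 3, emit neighbor 6.
Step 3: leaves = {7,8,10,11}. Remove smallest leaf 7, emit neighbor 2.
Step 4: leaves = {2,8,10,11}. Remove smallest leaf 2, emit neighbor 5.
Step 5: leaves = {5,8,10,11}. Remove smallest leaf 5, emit neighbor 6.
Step 6: leaves = {8,10,11}. Remove smallest leaf 8, emit neighbor 6.
Step 7: leaves = {6,10,11}. Remove smallest leaf 6, emit neighbor 12.
Step 8: leaves = {10,11}. Remove smallest leaf 10, emit neighbor 12.
Step 9: leaves = {11,12}. Remove smallest leaf 11, emit neighbor 9.
Step 10: leaves = {9,12}. Remove smallest leaf 9, emit neighbor 4.
Done: 2 vertices remain (4, 12). Sequence = [2 6 2 5 6 6 12 12 9 4]

Answer: 2 6 2 5 6 6 12 12 9 4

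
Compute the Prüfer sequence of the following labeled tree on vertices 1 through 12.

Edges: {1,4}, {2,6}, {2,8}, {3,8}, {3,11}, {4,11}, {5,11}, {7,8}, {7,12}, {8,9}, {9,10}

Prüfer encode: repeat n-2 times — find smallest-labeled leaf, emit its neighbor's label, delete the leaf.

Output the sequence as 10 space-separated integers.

Answer: 4 11 11 2 8 9 8 3 8 7

Derivation:
Step 1: leaves = {1,5,6,10,12}. Remove smallest leaf 1, emit neighbor 4.
Step 2: leaves = {4,5,6,10,12}. Remove smallest leaf 4, emit neighbor 11.
Step 3: leaves = {5,6,10,12}. Remove smallest leaf 5, emit neighbor 11.
Step 4: leaves = {6,10,11,12}. Remove smallest leaf 6, emit neighbor 2.
Step 5: leaves = {2,10,11,12}. Remove smallest leaf 2, emit neighbor 8.
Step 6: leaves = {10,11,12}. Remove smallest leaf 10, emit neighbor 9.
Step 7: leaves = {9,11,12}. Remove smallest leaf 9, emit neighbor 8.
Step 8: leaves = {11,12}. Remove smallest leaf 11, emit neighbor 3.
Step 9: leaves = {3,12}. Remove smallest leaf 3, emit neighbor 8.
Step 10: leaves = {8,12}. Remove smallest leaf 8, emit neighbor 7.
Done: 2 vertices remain (7, 12). Sequence = [4 11 11 2 8 9 8 3 8 7]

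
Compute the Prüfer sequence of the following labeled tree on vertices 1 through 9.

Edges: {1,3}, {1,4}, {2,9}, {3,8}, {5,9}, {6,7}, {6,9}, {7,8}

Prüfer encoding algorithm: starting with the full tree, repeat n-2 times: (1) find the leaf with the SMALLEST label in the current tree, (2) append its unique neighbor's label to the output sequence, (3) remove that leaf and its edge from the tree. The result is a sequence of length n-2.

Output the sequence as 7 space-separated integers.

Answer: 9 1 3 8 9 7 6

Derivation:
Step 1: leaves = {2,4,5}. Remove smallest leaf 2, emit neighbor 9.
Step 2: leaves = {4,5}. Remove smallest leaf 4, emit neighbor 1.
Step 3: leaves = {1,5}. Remove smallest leaf 1, emit neighbor 3.
Step 4: leaves = {3,5}. Remove smallest leaf 3, emit neighbor 8.
Step 5: leaves = {5,8}. Remove smallest leaf 5, emit neighbor 9.
Step 6: leaves = {8,9}. Remove smallest leaf 8, emit neighbor 7.
Step 7: leaves = {7,9}. Remove smallest leaf 7, emit neighbor 6.
Done: 2 vertices remain (6, 9). Sequence = [9 1 3 8 9 7 6]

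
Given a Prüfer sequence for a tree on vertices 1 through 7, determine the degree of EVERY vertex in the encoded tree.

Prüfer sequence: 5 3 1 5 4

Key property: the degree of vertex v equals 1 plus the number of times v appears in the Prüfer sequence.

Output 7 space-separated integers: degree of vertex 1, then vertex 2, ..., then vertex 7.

p_1 = 5: count[5] becomes 1
p_2 = 3: count[3] becomes 1
p_3 = 1: count[1] becomes 1
p_4 = 5: count[5] becomes 2
p_5 = 4: count[4] becomes 1
Degrees (1 + count): deg[1]=1+1=2, deg[2]=1+0=1, deg[3]=1+1=2, deg[4]=1+1=2, deg[5]=1+2=3, deg[6]=1+0=1, deg[7]=1+0=1

Answer: 2 1 2 2 3 1 1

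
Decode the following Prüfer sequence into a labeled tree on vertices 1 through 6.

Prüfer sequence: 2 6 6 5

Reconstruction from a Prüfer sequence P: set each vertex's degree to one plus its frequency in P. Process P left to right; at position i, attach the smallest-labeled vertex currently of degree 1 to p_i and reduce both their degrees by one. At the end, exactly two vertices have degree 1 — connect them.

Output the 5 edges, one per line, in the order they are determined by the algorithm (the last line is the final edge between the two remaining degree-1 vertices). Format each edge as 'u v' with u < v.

Initial degrees: {1:1, 2:2, 3:1, 4:1, 5:2, 6:3}
Step 1: smallest deg-1 vertex = 1, p_1 = 2. Add edge {1,2}. Now deg[1]=0, deg[2]=1.
Step 2: smallest deg-1 vertex = 2, p_2 = 6. Add edge {2,6}. Now deg[2]=0, deg[6]=2.
Step 3: smallest deg-1 vertex = 3, p_3 = 6. Add edge {3,6}. Now deg[3]=0, deg[6]=1.
Step 4: smallest deg-1 vertex = 4, p_4 = 5. Add edge {4,5}. Now deg[4]=0, deg[5]=1.
Final: two remaining deg-1 vertices are 5, 6. Add edge {5,6}.

Answer: 1 2
2 6
3 6
4 5
5 6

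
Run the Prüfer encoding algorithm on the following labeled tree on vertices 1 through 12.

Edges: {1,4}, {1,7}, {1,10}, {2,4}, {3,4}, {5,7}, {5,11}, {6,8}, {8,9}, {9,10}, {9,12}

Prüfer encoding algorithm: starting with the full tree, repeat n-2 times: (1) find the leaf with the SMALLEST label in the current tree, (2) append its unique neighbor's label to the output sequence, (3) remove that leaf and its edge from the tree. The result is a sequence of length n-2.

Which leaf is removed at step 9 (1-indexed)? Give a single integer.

Step 1: current leaves = {2,3,6,11,12}. Remove leaf 2 (neighbor: 4).
Step 2: current leaves = {3,6,11,12}. Remove leaf 3 (neighbor: 4).
Step 3: current leaves = {4,6,11,12}. Remove leaf 4 (neighbor: 1).
Step 4: current leaves = {6,11,12}. Remove leaf 6 (neighbor: 8).
Step 5: current leaves = {8,11,12}. Remove leaf 8 (neighbor: 9).
Step 6: current leaves = {11,12}. Remove leaf 11 (neighbor: 5).
Step 7: current leaves = {5,12}. Remove leaf 5 (neighbor: 7).
Step 8: current leaves = {7,12}. Remove leaf 7 (neighbor: 1).
Step 9: current leaves = {1,12}. Remove leaf 1 (neighbor: 10).

Answer: 1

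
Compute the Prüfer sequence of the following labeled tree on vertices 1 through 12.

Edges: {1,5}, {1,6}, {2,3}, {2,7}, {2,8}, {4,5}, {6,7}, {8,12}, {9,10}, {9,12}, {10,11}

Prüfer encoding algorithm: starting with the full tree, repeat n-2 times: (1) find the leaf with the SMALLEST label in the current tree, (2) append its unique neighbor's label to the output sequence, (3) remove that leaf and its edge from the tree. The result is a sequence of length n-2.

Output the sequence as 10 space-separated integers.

Answer: 2 5 1 6 7 2 8 12 10 9

Derivation:
Step 1: leaves = {3,4,11}. Remove smallest leaf 3, emit neighbor 2.
Step 2: leaves = {4,11}. Remove smallest leaf 4, emit neighbor 5.
Step 3: leaves = {5,11}. Remove smallest leaf 5, emit neighbor 1.
Step 4: leaves = {1,11}. Remove smallest leaf 1, emit neighbor 6.
Step 5: leaves = {6,11}. Remove smallest leaf 6, emit neighbor 7.
Step 6: leaves = {7,11}. Remove smallest leaf 7, emit neighbor 2.
Step 7: leaves = {2,11}. Remove smallest leaf 2, emit neighbor 8.
Step 8: leaves = {8,11}. Remove smallest leaf 8, emit neighbor 12.
Step 9: leaves = {11,12}. Remove smallest leaf 11, emit neighbor 10.
Step 10: leaves = {10,12}. Remove smallest leaf 10, emit neighbor 9.
Done: 2 vertices remain (9, 12). Sequence = [2 5 1 6 7 2 8 12 10 9]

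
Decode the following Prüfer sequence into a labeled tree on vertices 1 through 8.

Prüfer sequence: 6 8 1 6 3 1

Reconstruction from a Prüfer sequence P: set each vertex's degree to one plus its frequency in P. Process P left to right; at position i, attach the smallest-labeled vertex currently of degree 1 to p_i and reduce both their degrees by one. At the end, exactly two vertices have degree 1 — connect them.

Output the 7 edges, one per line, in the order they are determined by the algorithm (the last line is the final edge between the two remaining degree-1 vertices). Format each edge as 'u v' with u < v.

Answer: 2 6
4 8
1 5
6 7
3 6
1 3
1 8

Derivation:
Initial degrees: {1:3, 2:1, 3:2, 4:1, 5:1, 6:3, 7:1, 8:2}
Step 1: smallest deg-1 vertex = 2, p_1 = 6. Add edge {2,6}. Now deg[2]=0, deg[6]=2.
Step 2: smallest deg-1 vertex = 4, p_2 = 8. Add edge {4,8}. Now deg[4]=0, deg[8]=1.
Step 3: smallest deg-1 vertex = 5, p_3 = 1. Add edge {1,5}. Now deg[5]=0, deg[1]=2.
Step 4: smallest deg-1 vertex = 7, p_4 = 6. Add edge {6,7}. Now deg[7]=0, deg[6]=1.
Step 5: smallest deg-1 vertex = 6, p_5 = 3. Add edge {3,6}. Now deg[6]=0, deg[3]=1.
Step 6: smallest deg-1 vertex = 3, p_6 = 1. Add edge {1,3}. Now deg[3]=0, deg[1]=1.
Final: two remaining deg-1 vertices are 1, 8. Add edge {1,8}.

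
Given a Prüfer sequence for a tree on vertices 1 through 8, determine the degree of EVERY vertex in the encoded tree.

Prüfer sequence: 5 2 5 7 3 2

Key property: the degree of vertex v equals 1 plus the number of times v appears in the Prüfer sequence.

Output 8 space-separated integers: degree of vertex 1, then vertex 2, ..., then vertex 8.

Answer: 1 3 2 1 3 1 2 1

Derivation:
p_1 = 5: count[5] becomes 1
p_2 = 2: count[2] becomes 1
p_3 = 5: count[5] becomes 2
p_4 = 7: count[7] becomes 1
p_5 = 3: count[3] becomes 1
p_6 = 2: count[2] becomes 2
Degrees (1 + count): deg[1]=1+0=1, deg[2]=1+2=3, deg[3]=1+1=2, deg[4]=1+0=1, deg[5]=1+2=3, deg[6]=1+0=1, deg[7]=1+1=2, deg[8]=1+0=1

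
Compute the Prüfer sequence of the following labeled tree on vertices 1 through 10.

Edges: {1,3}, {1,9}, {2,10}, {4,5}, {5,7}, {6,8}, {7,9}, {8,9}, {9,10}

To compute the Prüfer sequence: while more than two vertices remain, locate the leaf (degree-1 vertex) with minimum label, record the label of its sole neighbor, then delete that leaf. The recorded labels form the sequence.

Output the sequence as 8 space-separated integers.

Answer: 10 1 9 5 7 8 9 9

Derivation:
Step 1: leaves = {2,3,4,6}. Remove smallest leaf 2, emit neighbor 10.
Step 2: leaves = {3,4,6,10}. Remove smallest leaf 3, emit neighbor 1.
Step 3: leaves = {1,4,6,10}. Remove smallest leaf 1, emit neighbor 9.
Step 4: leaves = {4,6,10}. Remove smallest leaf 4, emit neighbor 5.
Step 5: leaves = {5,6,10}. Remove smallest leaf 5, emit neighbor 7.
Step 6: leaves = {6,7,10}. Remove smallest leaf 6, emit neighbor 8.
Step 7: leaves = {7,8,10}. Remove smallest leaf 7, emit neighbor 9.
Step 8: leaves = {8,10}. Remove smallest leaf 8, emit neighbor 9.
Done: 2 vertices remain (9, 10). Sequence = [10 1 9 5 7 8 9 9]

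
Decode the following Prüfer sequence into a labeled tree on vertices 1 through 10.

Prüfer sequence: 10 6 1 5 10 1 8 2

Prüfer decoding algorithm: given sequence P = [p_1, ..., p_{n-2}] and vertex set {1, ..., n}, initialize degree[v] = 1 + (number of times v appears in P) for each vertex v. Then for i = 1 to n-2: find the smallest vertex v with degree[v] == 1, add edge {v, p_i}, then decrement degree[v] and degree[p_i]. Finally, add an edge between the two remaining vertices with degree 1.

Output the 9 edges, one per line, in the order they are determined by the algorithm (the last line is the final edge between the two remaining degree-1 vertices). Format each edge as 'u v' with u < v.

Answer: 3 10
4 6
1 6
5 7
5 10
1 9
1 8
2 8
2 10

Derivation:
Initial degrees: {1:3, 2:2, 3:1, 4:1, 5:2, 6:2, 7:1, 8:2, 9:1, 10:3}
Step 1: smallest deg-1 vertex = 3, p_1 = 10. Add edge {3,10}. Now deg[3]=0, deg[10]=2.
Step 2: smallest deg-1 vertex = 4, p_2 = 6. Add edge {4,6}. Now deg[4]=0, deg[6]=1.
Step 3: smallest deg-1 vertex = 6, p_3 = 1. Add edge {1,6}. Now deg[6]=0, deg[1]=2.
Step 4: smallest deg-1 vertex = 7, p_4 = 5. Add edge {5,7}. Now deg[7]=0, deg[5]=1.
Step 5: smallest deg-1 vertex = 5, p_5 = 10. Add edge {5,10}. Now deg[5]=0, deg[10]=1.
Step 6: smallest deg-1 vertex = 9, p_6 = 1. Add edge {1,9}. Now deg[9]=0, deg[1]=1.
Step 7: smallest deg-1 vertex = 1, p_7 = 8. Add edge {1,8}. Now deg[1]=0, deg[8]=1.
Step 8: smallest deg-1 vertex = 8, p_8 = 2. Add edge {2,8}. Now deg[8]=0, deg[2]=1.
Final: two remaining deg-1 vertices are 2, 10. Add edge {2,10}.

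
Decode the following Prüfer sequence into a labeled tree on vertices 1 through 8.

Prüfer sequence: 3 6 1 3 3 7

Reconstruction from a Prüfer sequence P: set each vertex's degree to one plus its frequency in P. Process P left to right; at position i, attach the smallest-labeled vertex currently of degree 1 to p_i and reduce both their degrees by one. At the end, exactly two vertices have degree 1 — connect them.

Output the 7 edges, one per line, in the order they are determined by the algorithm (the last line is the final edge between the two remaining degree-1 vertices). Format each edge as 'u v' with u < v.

Answer: 2 3
4 6
1 5
1 3
3 6
3 7
7 8

Derivation:
Initial degrees: {1:2, 2:1, 3:4, 4:1, 5:1, 6:2, 7:2, 8:1}
Step 1: smallest deg-1 vertex = 2, p_1 = 3. Add edge {2,3}. Now deg[2]=0, deg[3]=3.
Step 2: smallest deg-1 vertex = 4, p_2 = 6. Add edge {4,6}. Now deg[4]=0, deg[6]=1.
Step 3: smallest deg-1 vertex = 5, p_3 = 1. Add edge {1,5}. Now deg[5]=0, deg[1]=1.
Step 4: smallest deg-1 vertex = 1, p_4 = 3. Add edge {1,3}. Now deg[1]=0, deg[3]=2.
Step 5: smallest deg-1 vertex = 6, p_5 = 3. Add edge {3,6}. Now deg[6]=0, deg[3]=1.
Step 6: smallest deg-1 vertex = 3, p_6 = 7. Add edge {3,7}. Now deg[3]=0, deg[7]=1.
Final: two remaining deg-1 vertices are 7, 8. Add edge {7,8}.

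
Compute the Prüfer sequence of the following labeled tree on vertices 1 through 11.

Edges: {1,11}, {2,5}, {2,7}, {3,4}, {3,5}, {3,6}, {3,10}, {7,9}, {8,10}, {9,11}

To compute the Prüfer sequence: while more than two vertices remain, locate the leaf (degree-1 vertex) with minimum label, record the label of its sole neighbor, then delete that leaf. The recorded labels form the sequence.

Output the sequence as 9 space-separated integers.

Answer: 11 3 3 10 3 5 2 7 9

Derivation:
Step 1: leaves = {1,4,6,8}. Remove smallest leaf 1, emit neighbor 11.
Step 2: leaves = {4,6,8,11}. Remove smallest leaf 4, emit neighbor 3.
Step 3: leaves = {6,8,11}. Remove smallest leaf 6, emit neighbor 3.
Step 4: leaves = {8,11}. Remove smallest leaf 8, emit neighbor 10.
Step 5: leaves = {10,11}. Remove smallest leaf 10, emit neighbor 3.
Step 6: leaves = {3,11}. Remove smallest leaf 3, emit neighbor 5.
Step 7: leaves = {5,11}. Remove smallest leaf 5, emit neighbor 2.
Step 8: leaves = {2,11}. Remove smallest leaf 2, emit neighbor 7.
Step 9: leaves = {7,11}. Remove smallest leaf 7, emit neighbor 9.
Done: 2 vertices remain (9, 11). Sequence = [11 3 3 10 3 5 2 7 9]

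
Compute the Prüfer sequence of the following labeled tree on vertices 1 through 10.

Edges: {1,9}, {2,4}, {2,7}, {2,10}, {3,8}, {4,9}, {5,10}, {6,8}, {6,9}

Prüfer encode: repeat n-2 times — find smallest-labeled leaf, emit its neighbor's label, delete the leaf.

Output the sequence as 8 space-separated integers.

Answer: 9 8 10 2 6 9 4 2

Derivation:
Step 1: leaves = {1,3,5,7}. Remove smallest leaf 1, emit neighbor 9.
Step 2: leaves = {3,5,7}. Remove smallest leaf 3, emit neighbor 8.
Step 3: leaves = {5,7,8}. Remove smallest leaf 5, emit neighbor 10.
Step 4: leaves = {7,8,10}. Remove smallest leaf 7, emit neighbor 2.
Step 5: leaves = {8,10}. Remove smallest leaf 8, emit neighbor 6.
Step 6: leaves = {6,10}. Remove smallest leaf 6, emit neighbor 9.
Step 7: leaves = {9,10}. Remove smallest leaf 9, emit neighbor 4.
Step 8: leaves = {4,10}. Remove smallest leaf 4, emit neighbor 2.
Done: 2 vertices remain (2, 10). Sequence = [9 8 10 2 6 9 4 2]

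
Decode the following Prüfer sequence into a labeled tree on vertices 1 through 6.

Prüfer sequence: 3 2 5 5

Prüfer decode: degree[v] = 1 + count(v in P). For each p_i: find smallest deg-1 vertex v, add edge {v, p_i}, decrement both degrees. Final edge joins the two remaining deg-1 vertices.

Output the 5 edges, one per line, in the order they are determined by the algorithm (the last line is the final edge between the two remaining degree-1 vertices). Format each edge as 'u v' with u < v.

Answer: 1 3
2 3
2 5
4 5
5 6

Derivation:
Initial degrees: {1:1, 2:2, 3:2, 4:1, 5:3, 6:1}
Step 1: smallest deg-1 vertex = 1, p_1 = 3. Add edge {1,3}. Now deg[1]=0, deg[3]=1.
Step 2: smallest deg-1 vertex = 3, p_2 = 2. Add edge {2,3}. Now deg[3]=0, deg[2]=1.
Step 3: smallest deg-1 vertex = 2, p_3 = 5. Add edge {2,5}. Now deg[2]=0, deg[5]=2.
Step 4: smallest deg-1 vertex = 4, p_4 = 5. Add edge {4,5}. Now deg[4]=0, deg[5]=1.
Final: two remaining deg-1 vertices are 5, 6. Add edge {5,6}.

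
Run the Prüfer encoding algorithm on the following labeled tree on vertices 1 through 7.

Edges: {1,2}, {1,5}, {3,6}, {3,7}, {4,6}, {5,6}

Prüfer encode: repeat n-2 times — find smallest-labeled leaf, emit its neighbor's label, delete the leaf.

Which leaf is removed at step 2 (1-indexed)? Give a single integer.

Answer: 1

Derivation:
Step 1: current leaves = {2,4,7}. Remove leaf 2 (neighbor: 1).
Step 2: current leaves = {1,4,7}. Remove leaf 1 (neighbor: 5).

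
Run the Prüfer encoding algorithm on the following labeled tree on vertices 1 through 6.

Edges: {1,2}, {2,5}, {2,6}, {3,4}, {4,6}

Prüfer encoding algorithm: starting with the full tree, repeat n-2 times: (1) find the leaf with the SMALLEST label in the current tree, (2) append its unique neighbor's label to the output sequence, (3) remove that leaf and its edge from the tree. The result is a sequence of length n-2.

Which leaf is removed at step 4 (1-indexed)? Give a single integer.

Step 1: current leaves = {1,3,5}. Remove leaf 1 (neighbor: 2).
Step 2: current leaves = {3,5}. Remove leaf 3 (neighbor: 4).
Step 3: current leaves = {4,5}. Remove leaf 4 (neighbor: 6).
Step 4: current leaves = {5,6}. Remove leaf 5 (neighbor: 2).

Answer: 5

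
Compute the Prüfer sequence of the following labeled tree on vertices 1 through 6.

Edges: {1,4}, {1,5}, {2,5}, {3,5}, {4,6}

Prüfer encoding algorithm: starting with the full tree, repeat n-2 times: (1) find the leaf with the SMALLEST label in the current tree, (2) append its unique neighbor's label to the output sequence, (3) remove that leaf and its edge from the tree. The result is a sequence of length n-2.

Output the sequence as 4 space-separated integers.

Answer: 5 5 1 4

Derivation:
Step 1: leaves = {2,3,6}. Remove smallest leaf 2, emit neighbor 5.
Step 2: leaves = {3,6}. Remove smallest leaf 3, emit neighbor 5.
Step 3: leaves = {5,6}. Remove smallest leaf 5, emit neighbor 1.
Step 4: leaves = {1,6}. Remove smallest leaf 1, emit neighbor 4.
Done: 2 vertices remain (4, 6). Sequence = [5 5 1 4]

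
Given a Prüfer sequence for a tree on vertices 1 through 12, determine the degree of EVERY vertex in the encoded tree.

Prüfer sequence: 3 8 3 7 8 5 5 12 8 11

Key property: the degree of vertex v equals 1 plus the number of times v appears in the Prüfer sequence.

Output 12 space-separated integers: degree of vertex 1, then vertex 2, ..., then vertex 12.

p_1 = 3: count[3] becomes 1
p_2 = 8: count[8] becomes 1
p_3 = 3: count[3] becomes 2
p_4 = 7: count[7] becomes 1
p_5 = 8: count[8] becomes 2
p_6 = 5: count[5] becomes 1
p_7 = 5: count[5] becomes 2
p_8 = 12: count[12] becomes 1
p_9 = 8: count[8] becomes 3
p_10 = 11: count[11] becomes 1
Degrees (1 + count): deg[1]=1+0=1, deg[2]=1+0=1, deg[3]=1+2=3, deg[4]=1+0=1, deg[5]=1+2=3, deg[6]=1+0=1, deg[7]=1+1=2, deg[8]=1+3=4, deg[9]=1+0=1, deg[10]=1+0=1, deg[11]=1+1=2, deg[12]=1+1=2

Answer: 1 1 3 1 3 1 2 4 1 1 2 2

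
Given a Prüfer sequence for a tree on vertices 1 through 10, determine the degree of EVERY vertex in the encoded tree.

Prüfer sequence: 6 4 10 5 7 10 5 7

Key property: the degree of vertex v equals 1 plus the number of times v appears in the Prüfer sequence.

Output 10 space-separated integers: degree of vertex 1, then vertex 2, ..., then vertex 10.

p_1 = 6: count[6] becomes 1
p_2 = 4: count[4] becomes 1
p_3 = 10: count[10] becomes 1
p_4 = 5: count[5] becomes 1
p_5 = 7: count[7] becomes 1
p_6 = 10: count[10] becomes 2
p_7 = 5: count[5] becomes 2
p_8 = 7: count[7] becomes 2
Degrees (1 + count): deg[1]=1+0=1, deg[2]=1+0=1, deg[3]=1+0=1, deg[4]=1+1=2, deg[5]=1+2=3, deg[6]=1+1=2, deg[7]=1+2=3, deg[8]=1+0=1, deg[9]=1+0=1, deg[10]=1+2=3

Answer: 1 1 1 2 3 2 3 1 1 3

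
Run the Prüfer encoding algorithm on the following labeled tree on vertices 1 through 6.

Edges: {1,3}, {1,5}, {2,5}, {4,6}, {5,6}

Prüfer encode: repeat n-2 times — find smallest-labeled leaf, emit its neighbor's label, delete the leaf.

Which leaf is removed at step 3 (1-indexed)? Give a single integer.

Answer: 1

Derivation:
Step 1: current leaves = {2,3,4}. Remove leaf 2 (neighbor: 5).
Step 2: current leaves = {3,4}. Remove leaf 3 (neighbor: 1).
Step 3: current leaves = {1,4}. Remove leaf 1 (neighbor: 5).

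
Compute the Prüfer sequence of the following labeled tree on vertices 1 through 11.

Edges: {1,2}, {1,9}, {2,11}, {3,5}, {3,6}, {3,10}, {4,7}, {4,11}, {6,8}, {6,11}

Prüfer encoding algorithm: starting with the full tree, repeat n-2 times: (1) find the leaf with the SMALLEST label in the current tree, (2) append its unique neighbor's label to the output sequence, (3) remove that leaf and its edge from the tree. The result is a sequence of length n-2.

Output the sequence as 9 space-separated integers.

Answer: 3 4 11 6 1 2 11 3 6

Derivation:
Step 1: leaves = {5,7,8,9,10}. Remove smallest leaf 5, emit neighbor 3.
Step 2: leaves = {7,8,9,10}. Remove smallest leaf 7, emit neighbor 4.
Step 3: leaves = {4,8,9,10}. Remove smallest leaf 4, emit neighbor 11.
Step 4: leaves = {8,9,10}. Remove smallest leaf 8, emit neighbor 6.
Step 5: leaves = {9,10}. Remove smallest leaf 9, emit neighbor 1.
Step 6: leaves = {1,10}. Remove smallest leaf 1, emit neighbor 2.
Step 7: leaves = {2,10}. Remove smallest leaf 2, emit neighbor 11.
Step 8: leaves = {10,11}. Remove smallest leaf 10, emit neighbor 3.
Step 9: leaves = {3,11}. Remove smallest leaf 3, emit neighbor 6.
Done: 2 vertices remain (6, 11). Sequence = [3 4 11 6 1 2 11 3 6]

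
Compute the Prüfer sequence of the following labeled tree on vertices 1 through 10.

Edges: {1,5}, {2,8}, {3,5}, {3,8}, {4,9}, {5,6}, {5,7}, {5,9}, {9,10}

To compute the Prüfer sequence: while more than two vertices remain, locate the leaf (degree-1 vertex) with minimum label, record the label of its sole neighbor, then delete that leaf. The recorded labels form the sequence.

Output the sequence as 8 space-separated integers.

Step 1: leaves = {1,2,4,6,7,10}. Remove smallest leaf 1, emit neighbor 5.
Step 2: leaves = {2,4,6,7,10}. Remove smallest leaf 2, emit neighbor 8.
Step 3: leaves = {4,6,7,8,10}. Remove smallest leaf 4, emit neighbor 9.
Step 4: leaves = {6,7,8,10}. Remove smallest leaf 6, emit neighbor 5.
Step 5: leaves = {7,8,10}. Remove smallest leaf 7, emit neighbor 5.
Step 6: leaves = {8,10}. Remove smallest leaf 8, emit neighbor 3.
Step 7: leaves = {3,10}. Remove smallest leaf 3, emit neighbor 5.
Step 8: leaves = {5,10}. Remove smallest leaf 5, emit neighbor 9.
Done: 2 vertices remain (9, 10). Sequence = [5 8 9 5 5 3 5 9]

Answer: 5 8 9 5 5 3 5 9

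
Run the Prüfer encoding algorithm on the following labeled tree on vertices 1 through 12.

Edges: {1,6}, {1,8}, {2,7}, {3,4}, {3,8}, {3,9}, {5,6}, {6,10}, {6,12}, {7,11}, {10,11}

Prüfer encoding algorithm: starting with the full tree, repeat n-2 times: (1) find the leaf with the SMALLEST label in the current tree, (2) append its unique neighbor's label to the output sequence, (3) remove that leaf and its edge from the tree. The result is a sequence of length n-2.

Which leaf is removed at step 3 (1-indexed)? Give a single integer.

Answer: 5

Derivation:
Step 1: current leaves = {2,4,5,9,12}. Remove leaf 2 (neighbor: 7).
Step 2: current leaves = {4,5,7,9,12}. Remove leaf 4 (neighbor: 3).
Step 3: current leaves = {5,7,9,12}. Remove leaf 5 (neighbor: 6).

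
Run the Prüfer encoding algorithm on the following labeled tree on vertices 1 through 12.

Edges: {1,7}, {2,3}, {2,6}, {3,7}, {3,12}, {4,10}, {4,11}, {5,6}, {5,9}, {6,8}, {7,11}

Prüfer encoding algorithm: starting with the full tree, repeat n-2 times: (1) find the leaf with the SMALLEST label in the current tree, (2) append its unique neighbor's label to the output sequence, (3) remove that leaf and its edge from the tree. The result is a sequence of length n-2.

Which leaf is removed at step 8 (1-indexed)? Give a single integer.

Answer: 4

Derivation:
Step 1: current leaves = {1,8,9,10,12}. Remove leaf 1 (neighbor: 7).
Step 2: current leaves = {8,9,10,12}. Remove leaf 8 (neighbor: 6).
Step 3: current leaves = {9,10,12}. Remove leaf 9 (neighbor: 5).
Step 4: current leaves = {5,10,12}. Remove leaf 5 (neighbor: 6).
Step 5: current leaves = {6,10,12}. Remove leaf 6 (neighbor: 2).
Step 6: current leaves = {2,10,12}. Remove leaf 2 (neighbor: 3).
Step 7: current leaves = {10,12}. Remove leaf 10 (neighbor: 4).
Step 8: current leaves = {4,12}. Remove leaf 4 (neighbor: 11).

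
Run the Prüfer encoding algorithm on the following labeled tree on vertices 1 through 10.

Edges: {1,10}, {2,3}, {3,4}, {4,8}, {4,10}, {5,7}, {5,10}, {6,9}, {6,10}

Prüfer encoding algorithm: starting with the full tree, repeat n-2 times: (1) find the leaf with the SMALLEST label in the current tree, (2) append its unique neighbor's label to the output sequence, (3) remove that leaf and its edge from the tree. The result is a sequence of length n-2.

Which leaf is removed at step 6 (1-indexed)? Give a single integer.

Step 1: current leaves = {1,2,7,8,9}. Remove leaf 1 (neighbor: 10).
Step 2: current leaves = {2,7,8,9}. Remove leaf 2 (neighbor: 3).
Step 3: current leaves = {3,7,8,9}. Remove leaf 3 (neighbor: 4).
Step 4: current leaves = {7,8,9}. Remove leaf 7 (neighbor: 5).
Step 5: current leaves = {5,8,9}. Remove leaf 5 (neighbor: 10).
Step 6: current leaves = {8,9}. Remove leaf 8 (neighbor: 4).

Answer: 8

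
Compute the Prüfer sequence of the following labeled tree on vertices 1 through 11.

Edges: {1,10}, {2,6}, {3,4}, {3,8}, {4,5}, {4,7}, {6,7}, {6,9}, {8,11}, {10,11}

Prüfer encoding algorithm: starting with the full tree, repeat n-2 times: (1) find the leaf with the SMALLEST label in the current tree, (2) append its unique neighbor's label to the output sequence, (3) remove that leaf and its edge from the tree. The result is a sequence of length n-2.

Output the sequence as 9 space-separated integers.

Answer: 10 6 4 6 7 4 3 8 11

Derivation:
Step 1: leaves = {1,2,5,9}. Remove smallest leaf 1, emit neighbor 10.
Step 2: leaves = {2,5,9,10}. Remove smallest leaf 2, emit neighbor 6.
Step 3: leaves = {5,9,10}. Remove smallest leaf 5, emit neighbor 4.
Step 4: leaves = {9,10}. Remove smallest leaf 9, emit neighbor 6.
Step 5: leaves = {6,10}. Remove smallest leaf 6, emit neighbor 7.
Step 6: leaves = {7,10}. Remove smallest leaf 7, emit neighbor 4.
Step 7: leaves = {4,10}. Remove smallest leaf 4, emit neighbor 3.
Step 8: leaves = {3,10}. Remove smallest leaf 3, emit neighbor 8.
Step 9: leaves = {8,10}. Remove smallest leaf 8, emit neighbor 11.
Done: 2 vertices remain (10, 11). Sequence = [10 6 4 6 7 4 3 8 11]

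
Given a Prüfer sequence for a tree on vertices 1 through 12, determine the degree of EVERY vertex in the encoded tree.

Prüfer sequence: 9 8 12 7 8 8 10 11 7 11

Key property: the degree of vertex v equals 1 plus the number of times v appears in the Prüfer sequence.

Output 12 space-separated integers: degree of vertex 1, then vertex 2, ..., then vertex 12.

p_1 = 9: count[9] becomes 1
p_2 = 8: count[8] becomes 1
p_3 = 12: count[12] becomes 1
p_4 = 7: count[7] becomes 1
p_5 = 8: count[8] becomes 2
p_6 = 8: count[8] becomes 3
p_7 = 10: count[10] becomes 1
p_8 = 11: count[11] becomes 1
p_9 = 7: count[7] becomes 2
p_10 = 11: count[11] becomes 2
Degrees (1 + count): deg[1]=1+0=1, deg[2]=1+0=1, deg[3]=1+0=1, deg[4]=1+0=1, deg[5]=1+0=1, deg[6]=1+0=1, deg[7]=1+2=3, deg[8]=1+3=4, deg[9]=1+1=2, deg[10]=1+1=2, deg[11]=1+2=3, deg[12]=1+1=2

Answer: 1 1 1 1 1 1 3 4 2 2 3 2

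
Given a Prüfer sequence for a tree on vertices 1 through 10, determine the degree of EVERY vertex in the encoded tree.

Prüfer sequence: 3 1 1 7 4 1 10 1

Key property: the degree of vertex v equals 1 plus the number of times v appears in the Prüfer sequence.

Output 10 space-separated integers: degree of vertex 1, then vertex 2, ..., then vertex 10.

p_1 = 3: count[3] becomes 1
p_2 = 1: count[1] becomes 1
p_3 = 1: count[1] becomes 2
p_4 = 7: count[7] becomes 1
p_5 = 4: count[4] becomes 1
p_6 = 1: count[1] becomes 3
p_7 = 10: count[10] becomes 1
p_8 = 1: count[1] becomes 4
Degrees (1 + count): deg[1]=1+4=5, deg[2]=1+0=1, deg[3]=1+1=2, deg[4]=1+1=2, deg[5]=1+0=1, deg[6]=1+0=1, deg[7]=1+1=2, deg[8]=1+0=1, deg[9]=1+0=1, deg[10]=1+1=2

Answer: 5 1 2 2 1 1 2 1 1 2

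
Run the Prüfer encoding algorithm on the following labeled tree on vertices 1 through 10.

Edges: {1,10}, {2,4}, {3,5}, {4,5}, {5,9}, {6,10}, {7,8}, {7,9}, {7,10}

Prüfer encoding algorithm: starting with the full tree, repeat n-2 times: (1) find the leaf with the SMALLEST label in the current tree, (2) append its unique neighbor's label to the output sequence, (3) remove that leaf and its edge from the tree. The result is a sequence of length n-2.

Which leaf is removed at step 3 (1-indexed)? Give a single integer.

Step 1: current leaves = {1,2,3,6,8}. Remove leaf 1 (neighbor: 10).
Step 2: current leaves = {2,3,6,8}. Remove leaf 2 (neighbor: 4).
Step 3: current leaves = {3,4,6,8}. Remove leaf 3 (neighbor: 5).

Answer: 3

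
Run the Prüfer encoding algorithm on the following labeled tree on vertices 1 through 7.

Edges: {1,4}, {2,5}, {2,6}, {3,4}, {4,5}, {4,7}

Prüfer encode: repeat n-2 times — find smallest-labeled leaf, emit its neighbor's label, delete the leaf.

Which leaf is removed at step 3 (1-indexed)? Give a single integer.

Step 1: current leaves = {1,3,6,7}. Remove leaf 1 (neighbor: 4).
Step 2: current leaves = {3,6,7}. Remove leaf 3 (neighbor: 4).
Step 3: current leaves = {6,7}. Remove leaf 6 (neighbor: 2).

Answer: 6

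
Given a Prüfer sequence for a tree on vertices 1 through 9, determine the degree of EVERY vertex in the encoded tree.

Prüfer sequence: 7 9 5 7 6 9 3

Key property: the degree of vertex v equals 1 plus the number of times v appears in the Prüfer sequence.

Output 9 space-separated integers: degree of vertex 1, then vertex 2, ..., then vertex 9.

p_1 = 7: count[7] becomes 1
p_2 = 9: count[9] becomes 1
p_3 = 5: count[5] becomes 1
p_4 = 7: count[7] becomes 2
p_5 = 6: count[6] becomes 1
p_6 = 9: count[9] becomes 2
p_7 = 3: count[3] becomes 1
Degrees (1 + count): deg[1]=1+0=1, deg[2]=1+0=1, deg[3]=1+1=2, deg[4]=1+0=1, deg[5]=1+1=2, deg[6]=1+1=2, deg[7]=1+2=3, deg[8]=1+0=1, deg[9]=1+2=3

Answer: 1 1 2 1 2 2 3 1 3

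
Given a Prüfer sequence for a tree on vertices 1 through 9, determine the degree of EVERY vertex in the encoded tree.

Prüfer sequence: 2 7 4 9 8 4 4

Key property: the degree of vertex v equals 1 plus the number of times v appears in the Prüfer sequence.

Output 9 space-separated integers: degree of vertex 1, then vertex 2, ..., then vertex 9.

Answer: 1 2 1 4 1 1 2 2 2

Derivation:
p_1 = 2: count[2] becomes 1
p_2 = 7: count[7] becomes 1
p_3 = 4: count[4] becomes 1
p_4 = 9: count[9] becomes 1
p_5 = 8: count[8] becomes 1
p_6 = 4: count[4] becomes 2
p_7 = 4: count[4] becomes 3
Degrees (1 + count): deg[1]=1+0=1, deg[2]=1+1=2, deg[3]=1+0=1, deg[4]=1+3=4, deg[5]=1+0=1, deg[6]=1+0=1, deg[7]=1+1=2, deg[8]=1+1=2, deg[9]=1+1=2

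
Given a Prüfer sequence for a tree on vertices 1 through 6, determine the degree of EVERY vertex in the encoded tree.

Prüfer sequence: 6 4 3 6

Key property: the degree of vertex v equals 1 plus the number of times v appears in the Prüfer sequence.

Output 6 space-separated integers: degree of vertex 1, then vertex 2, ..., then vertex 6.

Answer: 1 1 2 2 1 3

Derivation:
p_1 = 6: count[6] becomes 1
p_2 = 4: count[4] becomes 1
p_3 = 3: count[3] becomes 1
p_4 = 6: count[6] becomes 2
Degrees (1 + count): deg[1]=1+0=1, deg[2]=1+0=1, deg[3]=1+1=2, deg[4]=1+1=2, deg[5]=1+0=1, deg[6]=1+2=3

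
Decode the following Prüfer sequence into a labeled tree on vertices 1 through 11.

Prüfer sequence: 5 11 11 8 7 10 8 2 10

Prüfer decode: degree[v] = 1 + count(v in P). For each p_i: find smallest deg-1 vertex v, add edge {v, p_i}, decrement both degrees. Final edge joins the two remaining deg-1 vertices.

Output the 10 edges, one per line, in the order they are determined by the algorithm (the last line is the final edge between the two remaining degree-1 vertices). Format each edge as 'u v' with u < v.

Answer: 1 5
3 11
4 11
5 8
6 7
7 10
8 9
2 8
2 10
10 11

Derivation:
Initial degrees: {1:1, 2:2, 3:1, 4:1, 5:2, 6:1, 7:2, 8:3, 9:1, 10:3, 11:3}
Step 1: smallest deg-1 vertex = 1, p_1 = 5. Add edge {1,5}. Now deg[1]=0, deg[5]=1.
Step 2: smallest deg-1 vertex = 3, p_2 = 11. Add edge {3,11}. Now deg[3]=0, deg[11]=2.
Step 3: smallest deg-1 vertex = 4, p_3 = 11. Add edge {4,11}. Now deg[4]=0, deg[11]=1.
Step 4: smallest deg-1 vertex = 5, p_4 = 8. Add edge {5,8}. Now deg[5]=0, deg[8]=2.
Step 5: smallest deg-1 vertex = 6, p_5 = 7. Add edge {6,7}. Now deg[6]=0, deg[7]=1.
Step 6: smallest deg-1 vertex = 7, p_6 = 10. Add edge {7,10}. Now deg[7]=0, deg[10]=2.
Step 7: smallest deg-1 vertex = 9, p_7 = 8. Add edge {8,9}. Now deg[9]=0, deg[8]=1.
Step 8: smallest deg-1 vertex = 8, p_8 = 2. Add edge {2,8}. Now deg[8]=0, deg[2]=1.
Step 9: smallest deg-1 vertex = 2, p_9 = 10. Add edge {2,10}. Now deg[2]=0, deg[10]=1.
Final: two remaining deg-1 vertices are 10, 11. Add edge {10,11}.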